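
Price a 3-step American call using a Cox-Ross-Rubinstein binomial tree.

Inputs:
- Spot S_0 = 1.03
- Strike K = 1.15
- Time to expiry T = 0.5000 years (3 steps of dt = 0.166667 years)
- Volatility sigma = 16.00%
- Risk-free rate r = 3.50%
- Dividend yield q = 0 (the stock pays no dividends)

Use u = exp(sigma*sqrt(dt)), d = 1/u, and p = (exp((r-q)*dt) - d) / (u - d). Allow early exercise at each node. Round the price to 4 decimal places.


dt = T/N = 0.166667
u = exp(sigma*sqrt(dt)) = 1.067500; d = 1/u = 0.936768
p = (exp((r-q)*dt) - d) / (u - d) = 0.528427
Discount per step: exp(-r*dt) = 0.994184
Stock lattice S(k, i) with i counting down-moves:
  k=0: S(0,0) = 1.0300
  k=1: S(1,0) = 1.0995; S(1,1) = 0.9649
  k=2: S(2,0) = 1.1737; S(2,1) = 1.0300; S(2,2) = 0.9039
  k=3: S(3,0) = 1.2530; S(3,1) = 1.0995; S(3,2) = 0.9649; S(3,3) = 0.8467
Terminal payoffs V(N, i) = max(S_T - K, 0):
  V(3,0) = 0.102972; V(3,1) = 0.000000; V(3,2) = 0.000000; V(3,3) = 0.000000
Backward induction: V(k, i) = exp(-r*dt) * [p * V(k+1, i) + (1-p) * V(k+1, i+1)]; then take max(V_cont, immediate exercise) for American.
  V(2,0) = exp(-r*dt) * [p*0.102972 + (1-p)*0.000000] = 0.054096; exercise = 0.023744; V(2,0) = max -> 0.054096
  V(2,1) = exp(-r*dt) * [p*0.000000 + (1-p)*0.000000] = 0.000000; exercise = 0.000000; V(2,1) = max -> 0.000000
  V(2,2) = exp(-r*dt) * [p*0.000000 + (1-p)*0.000000] = 0.000000; exercise = 0.000000; V(2,2) = max -> 0.000000
  V(1,0) = exp(-r*dt) * [p*0.054096 + (1-p)*0.000000] = 0.028420; exercise = 0.000000; V(1,0) = max -> 0.028420
  V(1,1) = exp(-r*dt) * [p*0.000000 + (1-p)*0.000000] = 0.000000; exercise = 0.000000; V(1,1) = max -> 0.000000
  V(0,0) = exp(-r*dt) * [p*0.028420 + (1-p)*0.000000] = 0.014930; exercise = 0.000000; V(0,0) = max -> 0.014930

Answer: Price = V(0,0) = 0.0149


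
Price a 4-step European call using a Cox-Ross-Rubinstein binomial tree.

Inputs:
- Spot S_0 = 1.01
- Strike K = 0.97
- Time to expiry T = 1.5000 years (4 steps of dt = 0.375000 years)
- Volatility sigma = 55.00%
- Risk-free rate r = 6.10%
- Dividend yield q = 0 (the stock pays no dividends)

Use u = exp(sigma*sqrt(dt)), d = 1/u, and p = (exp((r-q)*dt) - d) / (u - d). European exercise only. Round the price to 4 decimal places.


Answer: Price = V(0,0) = 0.3080

Derivation:
dt = T/N = 0.375000
u = exp(sigma*sqrt(dt)) = 1.400466; d = 1/u = 0.714048
p = (exp((r-q)*dt) - d) / (u - d) = 0.450295
Discount per step: exp(-r*dt) = 0.977385
Stock lattice S(k, i) with i counting down-moves:
  k=0: S(0,0) = 1.0100
  k=1: S(1,0) = 1.4145; S(1,1) = 0.7212
  k=2: S(2,0) = 1.9809; S(2,1) = 1.0100; S(2,2) = 0.5150
  k=3: S(3,0) = 2.7742; S(3,1) = 1.4145; S(3,2) = 0.7212; S(3,3) = 0.3677
  k=4: S(4,0) = 3.8852; S(4,1) = 1.9809; S(4,2) = 1.0100; S(4,3) = 0.5150; S(4,4) = 0.2626
Terminal payoffs V(N, i) = max(S_T - K, 0):
  V(4,0) = 2.915181; V(4,1) = 1.010917; V(4,2) = 0.040000; V(4,3) = 0.000000; V(4,4) = 0.000000
Backward induction: V(k, i) = exp(-r*dt) * [p * V(k+1, i) + (1-p) * V(k+1, i+1)].
  V(3,0) = exp(-r*dt) * [p*2.915181 + (1-p)*1.010917] = 1.826144
  V(3,1) = exp(-r*dt) * [p*1.010917 + (1-p)*0.040000] = 0.466407
  V(3,2) = exp(-r*dt) * [p*0.040000 + (1-p)*0.000000] = 0.017604
  V(3,3) = exp(-r*dt) * [p*0.000000 + (1-p)*0.000000] = 0.000000
  V(2,0) = exp(-r*dt) * [p*1.826144 + (1-p)*0.466407] = 1.054295
  V(2,1) = exp(-r*dt) * [p*0.466407 + (1-p)*0.017604] = 0.214730
  V(2,2) = exp(-r*dt) * [p*0.017604 + (1-p)*0.000000] = 0.007748
  V(1,0) = exp(-r*dt) * [p*1.054295 + (1-p)*0.214730] = 0.579376
  V(1,1) = exp(-r*dt) * [p*0.214730 + (1-p)*0.007748] = 0.098668
  V(0,0) = exp(-r*dt) * [p*0.579376 + (1-p)*0.098668] = 0.308001


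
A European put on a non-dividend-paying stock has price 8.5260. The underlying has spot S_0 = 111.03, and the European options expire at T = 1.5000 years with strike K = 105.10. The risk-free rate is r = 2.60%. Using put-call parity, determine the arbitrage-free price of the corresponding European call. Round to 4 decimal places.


Answer: Call price = 18.4760

Derivation:
Put-call parity: C - P = S_0 * exp(-qT) - K * exp(-rT).
S_0 * exp(-qT) = 111.0300 * 1.00000000 = 111.03000000
K * exp(-rT) = 105.1000 * 0.96175071 = 101.07999953
C = P + S*exp(-qT) - K*exp(-rT)
C = 8.5260 + 111.03000000 - 101.07999953 = 18.4760


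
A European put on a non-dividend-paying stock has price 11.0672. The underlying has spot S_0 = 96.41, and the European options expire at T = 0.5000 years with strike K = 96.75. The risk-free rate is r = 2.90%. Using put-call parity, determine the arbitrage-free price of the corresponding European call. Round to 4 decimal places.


Answer: Call price = 12.1200

Derivation:
Put-call parity: C - P = S_0 * exp(-qT) - K * exp(-rT).
S_0 * exp(-qT) = 96.4100 * 1.00000000 = 96.41000000
K * exp(-rT) = 96.7500 * 0.98560462 = 95.35724686
C = P + S*exp(-qT) - K*exp(-rT)
C = 11.0672 + 96.41000000 - 95.35724686 = 12.1200


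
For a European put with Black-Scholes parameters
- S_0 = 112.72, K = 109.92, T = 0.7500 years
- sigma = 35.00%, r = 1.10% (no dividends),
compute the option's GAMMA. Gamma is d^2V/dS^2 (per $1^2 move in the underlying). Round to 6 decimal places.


Answer: Gamma = 0.011283

Derivation:
d1 = 0.2617591941; d2 = -0.0413496972
phi(d1) = 0.3855064051; exp(-qT) = 1.0000000000; exp(-rT) = 0.9917839379
Gamma = exp(-qT) * phi(d1) / (S * sigma * sqrt(T)) = 1.0000000000 * 0.3855064051 / (112.7200 * 0.3500 * 0.8660254038) = 0.011283


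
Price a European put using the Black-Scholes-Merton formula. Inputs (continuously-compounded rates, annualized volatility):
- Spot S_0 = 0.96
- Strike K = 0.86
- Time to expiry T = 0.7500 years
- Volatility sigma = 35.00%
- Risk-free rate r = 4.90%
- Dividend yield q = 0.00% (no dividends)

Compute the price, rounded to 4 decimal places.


d1 = (ln(S/K) + (r - q + 0.5*sigma^2) * T) / (sigma * sqrt(T)) = 0.63570684
d2 = d1 - sigma * sqrt(T) = 0.33259795
exp(-rT) = 0.96391708; exp(-qT) = 1.00000000
P = K * exp(-rT) * N(-d2) - S_0 * exp(-qT) * N(-d1)
N(-d1) = 0.26248376; N(-d2) = 0.36971890
P = 0.8600 * 0.96391708 * 0.36971890 - 0.9600 * 1.00000000 * 0.26248376 = 0.0545

Answer: Price = 0.0545


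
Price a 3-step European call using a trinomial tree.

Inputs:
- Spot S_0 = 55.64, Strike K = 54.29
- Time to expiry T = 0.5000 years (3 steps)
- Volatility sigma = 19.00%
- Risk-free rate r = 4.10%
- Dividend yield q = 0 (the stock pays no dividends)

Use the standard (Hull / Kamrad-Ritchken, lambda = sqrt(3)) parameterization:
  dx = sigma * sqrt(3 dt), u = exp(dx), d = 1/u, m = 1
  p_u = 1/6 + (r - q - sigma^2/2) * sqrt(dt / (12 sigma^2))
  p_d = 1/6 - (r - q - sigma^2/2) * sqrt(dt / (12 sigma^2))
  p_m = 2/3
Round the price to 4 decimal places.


Answer: Price = V(0,0) = 4.2389

Derivation:
dt = T/N = 0.166667; dx = sigma*sqrt(3*dt) = 0.134350
u = exp(dx) = 1.143793; d = 1/u = 0.874284
p_u = 0.180902, p_m = 0.666667, p_d = 0.152431
Discount per step: exp(-r*dt) = 0.993190
Stock lattice S(k, j) with j the centered position index:
  k=0: S(0,+0) = 55.6400
  k=1: S(1,-1) = 48.6451; S(1,+0) = 55.6400; S(1,+1) = 63.6407
  k=2: S(2,-2) = 42.5297; S(2,-1) = 48.6451; S(2,+0) = 55.6400; S(2,+1) = 63.6407; S(2,+2) = 72.7918
  k=3: S(3,-3) = 37.1830; S(3,-2) = 42.5297; S(3,-1) = 48.6451; S(3,+0) = 55.6400; S(3,+1) = 63.6407; S(3,+2) = 72.7918; S(3,+3) = 83.2588
Terminal payoffs V(N, j) = max(S_T - K, 0):
  V(3,-3) = 0.000000; V(3,-2) = 0.000000; V(3,-1) = 0.000000; V(3,+0) = 1.350000; V(3,+1) = 9.350665; V(3,+2) = 18.501773; V(3,+3) = 28.968750
Backward induction: V(k, j) = exp(-r*dt) * [p_u * V(k+1, j+1) + p_m * V(k+1, j) + p_d * V(k+1, j-1)]
  V(2,-2) = exp(-r*dt) * [p_u*0.000000 + p_m*0.000000 + p_d*0.000000] = 0.000000
  V(2,-1) = exp(-r*dt) * [p_u*1.350000 + p_m*0.000000 + p_d*0.000000] = 0.242554
  V(2,+0) = exp(-r*dt) * [p_u*9.350665 + p_m*1.350000 + p_d*0.000000] = 2.573904
  V(2,+1) = exp(-r*dt) * [p_u*18.501773 + p_m*9.350665 + p_d*1.350000] = 9.719917
  V(2,+2) = exp(-r*dt) * [p_u*28.968750 + p_m*18.501773 + p_d*9.350665] = 18.870958
  V(1,-1) = exp(-r*dt) * [p_u*2.573904 + p_m*0.242554 + p_d*0.000000] = 0.623055
  V(1,+0) = exp(-r*dt) * [p_u*9.719917 + p_m*2.573904 + p_d*0.242554] = 3.487348
  V(1,+1) = exp(-r*dt) * [p_u*18.870958 + p_m*9.719917 + p_d*2.573904] = 10.216031
  V(0,+0) = exp(-r*dt) * [p_u*10.216031 + p_m*3.487348 + p_d*0.623055] = 4.238906


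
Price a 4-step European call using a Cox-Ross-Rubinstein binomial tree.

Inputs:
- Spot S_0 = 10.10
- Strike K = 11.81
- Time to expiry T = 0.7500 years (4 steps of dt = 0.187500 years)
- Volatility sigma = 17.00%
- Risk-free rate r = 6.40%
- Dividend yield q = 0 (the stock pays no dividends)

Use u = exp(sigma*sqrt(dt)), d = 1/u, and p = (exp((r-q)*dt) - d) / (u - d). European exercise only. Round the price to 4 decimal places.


Answer: Price = V(0,0) = 0.1680

Derivation:
dt = T/N = 0.187500
u = exp(sigma*sqrt(dt)) = 1.076389; d = 1/u = 0.929032
p = (exp((r-q)*dt) - d) / (u - d) = 0.563531
Discount per step: exp(-r*dt) = 0.988072
Stock lattice S(k, i) with i counting down-moves:
  k=0: S(0,0) = 10.1000
  k=1: S(1,0) = 10.8715; S(1,1) = 9.3832
  k=2: S(2,0) = 11.7020; S(2,1) = 10.1000; S(2,2) = 8.7173
  k=3: S(3,0) = 12.5959; S(3,1) = 10.8715; S(3,2) = 9.3832; S(3,3) = 8.0987
  k=4: S(4,0) = 13.5581; S(4,1) = 11.7020; S(4,2) = 10.1000; S(4,3) = 8.7173; S(4,4) = 7.5239
Terminal payoffs V(N, i) = max(S_T - K, 0):
  V(4,0) = 1.748099; V(4,1) = 0.000000; V(4,2) = 0.000000; V(4,3) = 0.000000; V(4,4) = 0.000000
Backward induction: V(k, i) = exp(-r*dt) * [p * V(k+1, i) + (1-p) * V(k+1, i+1)].
  V(3,0) = exp(-r*dt) * [p*1.748099 + (1-p)*0.000000] = 0.973356
  V(3,1) = exp(-r*dt) * [p*0.000000 + (1-p)*0.000000] = 0.000000
  V(3,2) = exp(-r*dt) * [p*0.000000 + (1-p)*0.000000] = 0.000000
  V(3,3) = exp(-r*dt) * [p*0.000000 + (1-p)*0.000000] = 0.000000
  V(2,0) = exp(-r*dt) * [p*0.973356 + (1-p)*0.000000] = 0.541973
  V(2,1) = exp(-r*dt) * [p*0.000000 + (1-p)*0.000000] = 0.000000
  V(2,2) = exp(-r*dt) * [p*0.000000 + (1-p)*0.000000] = 0.000000
  V(1,0) = exp(-r*dt) * [p*0.541973 + (1-p)*0.000000] = 0.301775
  V(1,1) = exp(-r*dt) * [p*0.000000 + (1-p)*0.000000] = 0.000000
  V(0,0) = exp(-r*dt) * [p*0.301775 + (1-p)*0.000000] = 0.168031


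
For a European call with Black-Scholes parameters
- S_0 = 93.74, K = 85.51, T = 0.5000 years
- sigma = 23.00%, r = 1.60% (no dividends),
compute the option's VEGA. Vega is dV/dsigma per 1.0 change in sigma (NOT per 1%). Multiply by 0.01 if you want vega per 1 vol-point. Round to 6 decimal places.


Answer: Vega = 20.762204

Derivation:
d1 = 0.6955266123; d2 = 0.5328920526
phi(d1) = 0.3132301148; exp(-qT) = 1.0000000000; exp(-rT) = 0.9920319148
Vega = S * exp(-qT) * phi(d1) * sqrt(T) = 93.7400 * 1.0000000000 * 0.3132301148 * 0.7071067812 = 20.762204


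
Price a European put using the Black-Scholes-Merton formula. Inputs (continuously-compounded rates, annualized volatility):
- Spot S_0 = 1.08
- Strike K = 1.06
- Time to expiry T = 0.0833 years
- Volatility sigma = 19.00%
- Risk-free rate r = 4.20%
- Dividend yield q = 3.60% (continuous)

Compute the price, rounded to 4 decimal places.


Answer: Price = 0.0145

Derivation:
d1 = (ln(S/K) + (r - q + 0.5*sigma^2) * T) / (sigma * sqrt(T)) = 0.37739816
d2 = d1 - sigma * sqrt(T) = 0.32256086
exp(-rT) = 0.99650751; exp(-qT) = 0.99700569
P = K * exp(-rT) * N(-d2) - S_0 * exp(-qT) * N(-d1)
N(-d1) = 0.35293887; N(-d2) = 0.37351392
P = 1.0600 * 0.99650751 * 0.37351392 - 1.0800 * 0.99700569 * 0.35293887 = 0.0145


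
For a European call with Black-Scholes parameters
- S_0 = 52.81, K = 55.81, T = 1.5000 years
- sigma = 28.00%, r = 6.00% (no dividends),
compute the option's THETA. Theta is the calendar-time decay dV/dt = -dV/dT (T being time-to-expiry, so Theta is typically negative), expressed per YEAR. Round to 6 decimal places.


Answer: Theta = -3.764962

Derivation:
d1 = 0.2727900553; d2 = -0.0701385087
phi(d1) = 0.3843715022; exp(-qT) = 1.0000000000; exp(-rT) = 0.9139311853
Theta = -S*exp(-qT)*phi(d1)*sigma/(2*sqrt(T)) - r*K*exp(-rT)*N(d2) + q*S*exp(-qT)*N(d1)
N(d1) = 0.6074926977; N(d2) = 0.4720417083; sqrt(T) = 1.2247448714
Term 1 = -52.8100 * 1.0000000000 * 0.3843715022 * 0.2800 / (2 * 1.2247448714) = -2.3203299975
Term 2 = -0.0600 * 55.8100 * 0.9139311853 * 0.4720417083 = -1.4446317081
Term 3 = 0 (no dividend yield, q = 0)
Theta = -2.3203299975 + (-1.4446317081) + (0.0000000000) = -3.764962


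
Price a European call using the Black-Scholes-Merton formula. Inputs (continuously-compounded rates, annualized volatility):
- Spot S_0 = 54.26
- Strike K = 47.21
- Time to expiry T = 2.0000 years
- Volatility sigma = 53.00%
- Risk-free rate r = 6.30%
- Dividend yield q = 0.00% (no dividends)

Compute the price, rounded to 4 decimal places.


d1 = (ln(S/K) + (r - q + 0.5*sigma^2) * T) / (sigma * sqrt(T)) = 0.72856223
d2 = d1 - sigma * sqrt(T) = -0.02097096
exp(-rT) = 0.88161485; exp(-qT) = 1.00000000
C = S_0 * exp(-qT) * N(d1) - K * exp(-rT) * N(d2)
N(d1) = 0.76686526; N(d2) = 0.49163441
C = 54.2600 * 1.00000000 * 0.76686526 - 47.2100 * 0.88161485 * 0.49163441 = 21.1478

Answer: Price = 21.1478


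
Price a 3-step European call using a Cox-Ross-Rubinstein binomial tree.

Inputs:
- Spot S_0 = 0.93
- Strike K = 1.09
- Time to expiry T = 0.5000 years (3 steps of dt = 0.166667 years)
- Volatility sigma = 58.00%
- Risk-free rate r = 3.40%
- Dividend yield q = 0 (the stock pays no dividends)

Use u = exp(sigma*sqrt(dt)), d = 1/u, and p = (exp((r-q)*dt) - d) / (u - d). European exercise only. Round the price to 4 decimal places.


dt = T/N = 0.166667
u = exp(sigma*sqrt(dt)) = 1.267167; d = 1/u = 0.789162
p = (exp((r-q)*dt) - d) / (u - d) = 0.452967
Discount per step: exp(-r*dt) = 0.994349
Stock lattice S(k, i) with i counting down-moves:
  k=0: S(0,0) = 0.9300
  k=1: S(1,0) = 1.1785; S(1,1) = 0.7339
  k=2: S(2,0) = 1.4933; S(2,1) = 0.9300; S(2,2) = 0.5792
  k=3: S(3,0) = 1.8923; S(3,1) = 1.1785; S(3,2) = 0.7339; S(3,3) = 0.4571
Terminal payoffs V(N, i) = max(S_T - K, 0):
  V(3,0) = 0.802278; V(3,1) = 0.088466; V(3,2) = 0.000000; V(3,3) = 0.000000
Backward induction: V(k, i) = exp(-r*dt) * [p * V(k+1, i) + (1-p) * V(k+1, i+1)].
  V(2,0) = exp(-r*dt) * [p*0.802278 + (1-p)*0.088466] = 0.409472
  V(2,1) = exp(-r*dt) * [p*0.088466 + (1-p)*0.000000] = 0.039846
  V(2,2) = exp(-r*dt) * [p*0.000000 + (1-p)*0.000000] = 0.000000
  V(1,0) = exp(-r*dt) * [p*0.409472 + (1-p)*0.039846] = 0.206103
  V(1,1) = exp(-r*dt) * [p*0.039846 + (1-p)*0.000000] = 0.017947
  V(0,0) = exp(-r*dt) * [p*0.206103 + (1-p)*0.017947] = 0.102593

Answer: Price = V(0,0) = 0.1026


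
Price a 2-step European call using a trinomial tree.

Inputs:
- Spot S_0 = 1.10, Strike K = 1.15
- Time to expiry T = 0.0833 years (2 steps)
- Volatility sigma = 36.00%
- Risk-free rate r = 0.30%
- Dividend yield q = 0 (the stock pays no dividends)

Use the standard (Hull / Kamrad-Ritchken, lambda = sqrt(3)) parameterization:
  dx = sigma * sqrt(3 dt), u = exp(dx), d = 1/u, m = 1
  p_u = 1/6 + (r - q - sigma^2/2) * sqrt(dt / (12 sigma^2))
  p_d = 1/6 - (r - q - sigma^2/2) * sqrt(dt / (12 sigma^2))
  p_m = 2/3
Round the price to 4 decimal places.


dt = T/N = 0.041650; dx = sigma*sqrt(3*dt) = 0.127254
u = exp(dx) = 1.135705; d = 1/u = 0.880510
p_u = 0.156553, p_m = 0.666667, p_d = 0.176780
Discount per step: exp(-r*dt) = 0.999875
Stock lattice S(k, j) with j the centered position index:
  k=0: S(0,+0) = 1.1000
  k=1: S(1,-1) = 0.9686; S(1,+0) = 1.1000; S(1,+1) = 1.2493
  k=2: S(2,-2) = 0.8528; S(2,-1) = 0.9686; S(2,+0) = 1.1000; S(2,+1) = 1.2493; S(2,+2) = 1.4188
Terminal payoffs V(N, j) = max(S_T - K, 0):
  V(2,-2) = 0.000000; V(2,-1) = 0.000000; V(2,+0) = 0.000000; V(2,+1) = 0.099276; V(2,+2) = 0.268809
Backward induction: V(k, j) = exp(-r*dt) * [p_u * V(k+1, j+1) + p_m * V(k+1, j) + p_d * V(k+1, j-1)]
  V(1,-1) = exp(-r*dt) * [p_u*0.000000 + p_m*0.000000 + p_d*0.000000] = 0.000000
  V(1,+0) = exp(-r*dt) * [p_u*0.099276 + p_m*0.000000 + p_d*0.000000] = 0.015540
  V(1,+1) = exp(-r*dt) * [p_u*0.268809 + p_m*0.099276 + p_d*0.000000] = 0.108253
  V(0,+0) = exp(-r*dt) * [p_u*0.108253 + p_m*0.015540 + p_d*0.000000] = 0.027304

Answer: Price = V(0,0) = 0.0273


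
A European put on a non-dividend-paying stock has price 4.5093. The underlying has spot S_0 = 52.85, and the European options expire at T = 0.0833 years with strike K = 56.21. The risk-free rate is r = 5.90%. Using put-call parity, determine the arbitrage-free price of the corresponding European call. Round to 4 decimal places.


Put-call parity: C - P = S_0 * exp(-qT) - K * exp(-rT).
S_0 * exp(-qT) = 52.8500 * 1.00000000 = 52.85000000
K * exp(-rT) = 56.2100 * 0.99509736 = 55.93442246
C = P + S*exp(-qT) - K*exp(-rT)
C = 4.5093 + 52.85000000 - 55.93442246 = 1.4249

Answer: Call price = 1.4249


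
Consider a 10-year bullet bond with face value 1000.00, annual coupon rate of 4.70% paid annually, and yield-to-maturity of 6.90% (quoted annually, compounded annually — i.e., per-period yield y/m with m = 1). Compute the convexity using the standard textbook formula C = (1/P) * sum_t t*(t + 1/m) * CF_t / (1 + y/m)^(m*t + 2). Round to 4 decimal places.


Coupon per period c = face * coupon_rate / m = 47.000000
Periods per year m = 1; per-period yield y/m = 0.069000
Number of cashflows N = 10
Cashflows (t years, CF_t, discount factor 1/(1+y/m)^(m*t), PV):
  t = 1.0000: CF_t = 47.000000, DF = 0.935454, PV = 43.966324
  t = 2.0000: CF_t = 47.000000, DF = 0.875074, PV = 41.128460
  t = 3.0000: CF_t = 47.000000, DF = 0.818591, PV = 38.473770
  t = 4.0000: CF_t = 47.000000, DF = 0.765754, PV = 35.990430
  t = 5.0000: CF_t = 47.000000, DF = 0.716327, PV = 33.667381
  t = 6.0000: CF_t = 47.000000, DF = 0.670091, PV = 31.494276
  t = 7.0000: CF_t = 47.000000, DF = 0.626839, PV = 29.461437
  t = 8.0000: CF_t = 47.000000, DF = 0.586379, PV = 27.559810
  t = 9.0000: CF_t = 47.000000, DF = 0.548530, PV = 25.780926
  t = 10.0000: CF_t = 1047.000000, DF = 0.513125, PV = 537.241595
Price P = sum_t PV_t = 844.764407
Convexity numerator sum_t t*(t + 1/m) * CF_t / (1+y/m)^(m*t + 2):
  t = 1.0000: term = 76.947540
  t = 2.0000: term = 215.942581
  t = 3.0000: term = 404.008570
  t = 4.0000: term = 629.885516
  t = 5.0000: term = 883.843101
  t = 6.0000: term = 1157.512012
  t = 7.0000: term = 1443.731852
  t = 8.0000: term = 1736.414094
  t = 9.0000: term = 2030.418726
  t = 10.0000: term = 51713.853922
Convexity = (1/P) * sum = 60292.557914 / 844.764407 = 71.372039

Answer: Convexity = 71.3720


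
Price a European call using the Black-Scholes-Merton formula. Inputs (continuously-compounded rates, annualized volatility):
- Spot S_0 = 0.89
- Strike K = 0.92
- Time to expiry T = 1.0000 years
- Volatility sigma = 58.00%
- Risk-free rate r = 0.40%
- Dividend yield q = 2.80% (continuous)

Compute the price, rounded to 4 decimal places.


Answer: Price = 0.1788

Derivation:
d1 = (ln(S/K) + (r - q + 0.5*sigma^2) * T) / (sigma * sqrt(T)) = 0.19146171
d2 = d1 - sigma * sqrt(T) = -0.38853829
exp(-rT) = 0.99600799; exp(-qT) = 0.97238837
C = S_0 * exp(-qT) * N(d1) - K * exp(-rT) * N(d2)
N(d1) = 0.57591806; N(d2) = 0.34880886
C = 0.8900 * 0.97238837 * 0.57591806 - 0.9200 * 0.99600799 * 0.34880886 = 0.1788


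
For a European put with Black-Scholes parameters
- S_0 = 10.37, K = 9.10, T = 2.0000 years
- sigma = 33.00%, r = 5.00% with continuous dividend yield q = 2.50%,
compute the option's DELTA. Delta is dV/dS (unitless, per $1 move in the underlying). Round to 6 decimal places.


d1 = 0.6204167941; d2 = 0.1537263186
phi(d1) = 0.3290988780; exp(-qT) = 0.9512294245; exp(-rT) = 0.9048374180
N(-d1) = 0.2674917093
Delta = -exp(-qT) * N(-d1) = -0.9512294245 * 0.2674917093 = -0.254446

Answer: Delta = -0.254446


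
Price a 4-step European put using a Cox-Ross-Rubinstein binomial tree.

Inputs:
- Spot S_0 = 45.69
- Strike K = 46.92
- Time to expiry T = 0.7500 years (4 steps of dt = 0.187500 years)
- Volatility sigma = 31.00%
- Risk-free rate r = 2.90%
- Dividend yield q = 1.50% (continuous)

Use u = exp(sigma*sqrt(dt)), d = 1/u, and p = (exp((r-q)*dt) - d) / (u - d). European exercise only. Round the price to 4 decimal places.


Answer: Price = V(0,0) = 5.1478

Derivation:
dt = T/N = 0.187500
u = exp(sigma*sqrt(dt)) = 1.143660; d = 1/u = 0.874385
p = (exp((r-q)*dt) - d) / (u - d) = 0.476253
Discount per step: exp(-r*dt) = 0.994577
Stock lattice S(k, i) with i counting down-moves:
  k=0: S(0,0) = 45.6900
  k=1: S(1,0) = 52.2538; S(1,1) = 39.9507
  k=2: S(2,0) = 59.7606; S(2,1) = 45.6900; S(2,2) = 34.9323
  k=3: S(3,0) = 68.3459; S(3,1) = 52.2538; S(3,2) = 39.9507; S(3,3) = 30.5443
  k=4: S(4,0) = 78.1645; S(4,1) = 59.7606; S(4,2) = 45.6900; S(4,3) = 34.9323; S(4,4) = 26.7075
Terminal payoffs V(N, i) = max(K - S_T, 0):
  V(4,0) = 0.000000; V(4,1) = 0.000000; V(4,2) = 1.230000; V(4,3) = 11.987711; V(4,4) = 20.212519
Backward induction: V(k, i) = exp(-r*dt) * [p * V(k+1, i) + (1-p) * V(k+1, i+1)].
  V(3,0) = exp(-r*dt) * [p*0.000000 + (1-p)*0.000000] = 0.000000
  V(3,1) = exp(-r*dt) * [p*0.000000 + (1-p)*1.230000] = 0.640715
  V(3,2) = exp(-r*dt) * [p*1.230000 + (1-p)*11.987711] = 6.827095
  V(3,3) = exp(-r*dt) * [p*11.987711 + (1-p)*20.212519] = 16.207064
  V(2,0) = exp(-r*dt) * [p*0.000000 + (1-p)*0.640715] = 0.333753
  V(2,1) = exp(-r*dt) * [p*0.640715 + (1-p)*6.827095] = 3.859768
  V(2,2) = exp(-r*dt) * [p*6.827095 + (1-p)*16.207064] = 11.676163
  V(1,0) = exp(-r*dt) * [p*0.333753 + (1-p)*3.859768] = 2.168669
  V(1,1) = exp(-r*dt) * [p*3.859768 + (1-p)*11.676163] = 7.910451
  V(0,0) = exp(-r*dt) * [p*2.168669 + (1-p)*7.910451] = 5.147842


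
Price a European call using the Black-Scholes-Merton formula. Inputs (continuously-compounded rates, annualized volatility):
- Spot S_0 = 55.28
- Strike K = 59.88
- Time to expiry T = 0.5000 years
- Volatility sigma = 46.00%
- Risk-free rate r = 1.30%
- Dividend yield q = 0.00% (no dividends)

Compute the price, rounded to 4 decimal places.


d1 = (ln(S/K) + (r - q + 0.5*sigma^2) * T) / (sigma * sqrt(T)) = -0.06312121
d2 = d1 - sigma * sqrt(T) = -0.38839033
exp(-rT) = 0.99352108; exp(-qT) = 1.00000000
C = S_0 * exp(-qT) * N(d1) - K * exp(-rT) * N(d2)
N(d1) = 0.47483499; N(d2) = 0.34886360
C = 55.2800 * 1.00000000 * 0.47483499 - 59.8800 * 0.99352108 * 0.34886360 = 5.4943

Answer: Price = 5.4943


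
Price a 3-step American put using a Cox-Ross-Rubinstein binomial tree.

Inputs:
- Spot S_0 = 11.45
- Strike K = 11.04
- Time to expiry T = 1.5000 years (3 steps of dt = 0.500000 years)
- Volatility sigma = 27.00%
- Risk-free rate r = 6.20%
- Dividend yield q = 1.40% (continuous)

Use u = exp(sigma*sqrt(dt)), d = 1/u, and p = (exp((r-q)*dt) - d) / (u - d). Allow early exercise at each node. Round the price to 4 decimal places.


dt = T/N = 0.500000
u = exp(sigma*sqrt(dt)) = 1.210361; d = 1/u = 0.826200
p = (exp((r-q)*dt) - d) / (u - d) = 0.515644
Discount per step: exp(-r*dt) = 0.969476
Stock lattice S(k, i) with i counting down-moves:
  k=0: S(0,0) = 11.4500
  k=1: S(1,0) = 13.8586; S(1,1) = 9.4600
  k=2: S(2,0) = 16.7740; S(2,1) = 11.4500; S(2,2) = 7.8158
  k=3: S(3,0) = 20.3025; S(3,1) = 13.8586; S(3,2) = 9.4600; S(3,3) = 6.4574
Terminal payoffs V(N, i) = max(K - S_T, 0):
  V(3,0) = 0.000000; V(3,1) = 0.000000; V(3,2) = 1.580014; V(3,3) = 4.582558
Backward induction: V(k, i) = exp(-r*dt) * [p * V(k+1, i) + (1-p) * V(k+1, i+1)]; then take max(V_cont, immediate exercise) for American.
  V(2,0) = exp(-r*dt) * [p*0.000000 + (1-p)*0.000000] = 0.000000; exercise = 0.000000; V(2,0) = max -> 0.000000
  V(2,1) = exp(-r*dt) * [p*0.000000 + (1-p)*1.580014] = 0.741929; exercise = 0.000000; V(2,1) = max -> 0.741929
  V(2,2) = exp(-r*dt) * [p*1.580014 + (1-p)*4.582558] = 2.941693; exercise = 3.224163; V(2,2) = max -> 3.224163
  V(1,0) = exp(-r*dt) * [p*0.000000 + (1-p)*0.741929] = 0.348388; exercise = 0.000000; V(1,0) = max -> 0.348388
  V(1,1) = exp(-r*dt) * [p*0.741929 + (1-p)*3.224163] = 1.884867; exercise = 1.580014; V(1,1) = max -> 1.884867
  V(0,0) = exp(-r*dt) * [p*0.348388 + (1-p)*1.884867] = 1.059240; exercise = 0.000000; V(0,0) = max -> 1.059240

Answer: Price = V(0,0) = 1.0592


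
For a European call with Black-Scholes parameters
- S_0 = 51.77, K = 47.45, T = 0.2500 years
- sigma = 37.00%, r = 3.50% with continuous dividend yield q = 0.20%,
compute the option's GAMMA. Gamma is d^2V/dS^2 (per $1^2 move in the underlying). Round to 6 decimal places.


d1 = 0.6080908425; d2 = 0.4230908425
phi(d1) = 0.3316000286; exp(-qT) = 0.9995001250; exp(-rT) = 0.9912881698
Gamma = exp(-qT) * phi(d1) / (S * sigma * sqrt(T)) = 0.9995001250 * 0.3316000286 / (51.7700 * 0.3700 * 0.5000000000) = 0.034606

Answer: Gamma = 0.034606


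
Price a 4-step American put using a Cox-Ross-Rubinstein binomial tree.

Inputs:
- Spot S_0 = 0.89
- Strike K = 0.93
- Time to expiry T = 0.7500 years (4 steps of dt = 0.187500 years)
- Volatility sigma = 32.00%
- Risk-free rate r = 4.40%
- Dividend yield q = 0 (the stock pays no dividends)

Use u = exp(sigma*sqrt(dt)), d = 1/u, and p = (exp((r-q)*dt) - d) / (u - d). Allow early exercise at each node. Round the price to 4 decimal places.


dt = T/N = 0.187500
u = exp(sigma*sqrt(dt)) = 1.148623; d = 1/u = 0.870607
p = (exp((r-q)*dt) - d) / (u - d) = 0.495212
Discount per step: exp(-r*dt) = 0.991784
Stock lattice S(k, i) with i counting down-moves:
  k=0: S(0,0) = 0.8900
  k=1: S(1,0) = 1.0223; S(1,1) = 0.7748
  k=2: S(2,0) = 1.1742; S(2,1) = 0.8900; S(2,2) = 0.6746
  k=3: S(3,0) = 1.3487; S(3,1) = 1.0223; S(3,2) = 0.7748; S(3,3) = 0.5873
  k=4: S(4,0) = 1.5492; S(4,1) = 1.1742; S(4,2) = 0.8900; S(4,3) = 0.6746; S(4,4) = 0.5113
Terminal payoffs V(N, i) = max(K - S_T, 0):
  V(4,0) = 0.000000; V(4,1) = 0.000000; V(4,2) = 0.040000; V(4,3) = 0.255418; V(4,4) = 0.418696
Backward induction: V(k, i) = exp(-r*dt) * [p * V(k+1, i) + (1-p) * V(k+1, i+1)]; then take max(V_cont, immediate exercise) for American.
  V(3,0) = exp(-r*dt) * [p*0.000000 + (1-p)*0.000000] = 0.000000; exercise = 0.000000; V(3,0) = max -> 0.000000
  V(3,1) = exp(-r*dt) * [p*0.000000 + (1-p)*0.040000] = 0.020026; exercise = 0.000000; V(3,1) = max -> 0.020026
  V(3,2) = exp(-r*dt) * [p*0.040000 + (1-p)*0.255418] = 0.147518; exercise = 0.155159; V(3,2) = max -> 0.155159
  V(3,3) = exp(-r*dt) * [p*0.255418 + (1-p)*0.418696] = 0.335063; exercise = 0.342704; V(3,3) = max -> 0.342704
  V(2,0) = exp(-r*dt) * [p*0.000000 + (1-p)*0.020026] = 0.010026; exercise = 0.000000; V(2,0) = max -> 0.010026
  V(2,1) = exp(-r*dt) * [p*0.020026 + (1-p)*0.155159] = 0.087515; exercise = 0.040000; V(2,1) = max -> 0.087515
  V(2,2) = exp(-r*dt) * [p*0.155159 + (1-p)*0.342704] = 0.247777; exercise = 0.255418; V(2,2) = max -> 0.255418
  V(1,0) = exp(-r*dt) * [p*0.010026 + (1-p)*0.087515] = 0.048737; exercise = 0.000000; V(1,0) = max -> 0.048737
  V(1,1) = exp(-r*dt) * [p*0.087515 + (1-p)*0.255418] = 0.170855; exercise = 0.155159; V(1,1) = max -> 0.170855
  V(0,0) = exp(-r*dt) * [p*0.048737 + (1-p)*0.170855] = 0.109474; exercise = 0.040000; V(0,0) = max -> 0.109474

Answer: Price = V(0,0) = 0.1095


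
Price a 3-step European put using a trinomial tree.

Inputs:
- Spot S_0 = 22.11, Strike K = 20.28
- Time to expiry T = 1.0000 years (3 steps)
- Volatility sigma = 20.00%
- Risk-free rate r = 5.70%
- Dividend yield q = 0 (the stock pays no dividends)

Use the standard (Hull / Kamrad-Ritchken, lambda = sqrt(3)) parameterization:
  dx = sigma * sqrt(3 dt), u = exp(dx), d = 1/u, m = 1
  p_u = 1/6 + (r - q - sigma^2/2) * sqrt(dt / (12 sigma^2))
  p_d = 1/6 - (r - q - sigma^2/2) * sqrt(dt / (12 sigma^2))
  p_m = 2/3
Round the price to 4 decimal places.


dt = T/N = 0.333333; dx = sigma*sqrt(3*dt) = 0.200000
u = exp(dx) = 1.221403; d = 1/u = 0.818731
p_u = 0.197500, p_m = 0.666667, p_d = 0.135833
Discount per step: exp(-r*dt) = 0.981179
Stock lattice S(k, j) with j the centered position index:
  k=0: S(0,+0) = 22.1100
  k=1: S(1,-1) = 18.1021; S(1,+0) = 22.1100; S(1,+1) = 27.0052
  k=2: S(2,-2) = 14.8208; S(2,-1) = 18.1021; S(2,+0) = 22.1100; S(2,+1) = 27.0052; S(2,+2) = 32.9842
  k=3: S(3,-3) = 12.1342; S(3,-2) = 14.8208; S(3,-1) = 18.1021; S(3,+0) = 22.1100; S(3,+1) = 27.0052; S(3,+2) = 32.9842; S(3,+3) = 40.2870
Terminal payoffs V(N, j) = max(K - S_T, 0):
  V(3,-3) = 8.145775; V(3,-2) = 5.459224; V(3,-1) = 2.177863; V(3,+0) = 0.000000; V(3,+1) = 0.000000; V(3,+2) = 0.000000; V(3,+3) = 0.000000
Backward induction: V(k, j) = exp(-r*dt) * [p_u * V(k+1, j+1) + p_m * V(k+1, j) + p_d * V(k+1, j-1)]
  V(2,-2) = exp(-r*dt) * [p_u*2.177863 + p_m*5.459224 + p_d*8.145775] = 5.078661
  V(2,-1) = exp(-r*dt) * [p_u*0.000000 + p_m*2.177863 + p_d*5.459224] = 2.152171
  V(2,+0) = exp(-r*dt) * [p_u*0.000000 + p_m*0.000000 + p_d*2.177863] = 0.290259
  V(2,+1) = exp(-r*dt) * [p_u*0.000000 + p_m*0.000000 + p_d*0.000000] = 0.000000
  V(2,+2) = exp(-r*dt) * [p_u*0.000000 + p_m*0.000000 + p_d*0.000000] = 0.000000
  V(1,-1) = exp(-r*dt) * [p_u*0.290259 + p_m*2.152171 + p_d*5.078661] = 2.140892
  V(1,+0) = exp(-r*dt) * [p_u*0.000000 + p_m*0.290259 + p_d*2.152171] = 0.476699
  V(1,+1) = exp(-r*dt) * [p_u*0.000000 + p_m*0.000000 + p_d*0.290259] = 0.038685
  V(0,+0) = exp(-r*dt) * [p_u*0.038685 + p_m*0.476699 + p_d*2.140892] = 0.604646

Answer: Price = V(0,0) = 0.6046


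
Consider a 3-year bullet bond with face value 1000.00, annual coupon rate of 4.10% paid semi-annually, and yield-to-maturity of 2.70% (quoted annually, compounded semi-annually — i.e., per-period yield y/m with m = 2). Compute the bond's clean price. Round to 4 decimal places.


Coupon per period c = face * coupon_rate / m = 20.500000
Periods per year m = 2; per-period yield y/m = 0.013500
Number of cashflows N = 6
Cashflows (t years, CF_t, discount factor 1/(1+y/m)^(m*t), PV):
  t = 0.5000: CF_t = 20.500000, DF = 0.986680, PV = 20.226936
  t = 1.0000: CF_t = 20.500000, DF = 0.973537, PV = 19.957510
  t = 1.5000: CF_t = 20.500000, DF = 0.960569, PV = 19.691672
  t = 2.0000: CF_t = 20.500000, DF = 0.947774, PV = 19.429376
  t = 2.5000: CF_t = 20.500000, DF = 0.935150, PV = 19.170573
  t = 3.0000: CF_t = 1020.500000, DF = 0.922694, PV = 941.608761
Price P = sum_t PV_t = 1040.084829

Answer: Price = 1040.0848


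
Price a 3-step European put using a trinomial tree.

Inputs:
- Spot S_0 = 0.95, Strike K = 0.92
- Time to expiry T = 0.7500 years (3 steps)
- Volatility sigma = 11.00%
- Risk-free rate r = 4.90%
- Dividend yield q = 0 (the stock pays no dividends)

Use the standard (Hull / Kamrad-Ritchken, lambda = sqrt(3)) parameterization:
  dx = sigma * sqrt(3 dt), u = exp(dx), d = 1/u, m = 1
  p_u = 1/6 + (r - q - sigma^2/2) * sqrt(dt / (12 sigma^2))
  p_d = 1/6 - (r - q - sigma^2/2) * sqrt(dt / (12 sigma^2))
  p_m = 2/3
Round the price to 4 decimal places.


Answer: Price = V(0,0) = 0.0119

Derivation:
dt = T/N = 0.250000; dx = sigma*sqrt(3*dt) = 0.095263
u = exp(dx) = 1.099948; d = 1/u = 0.909134
p_u = 0.223024, p_m = 0.666667, p_d = 0.110309
Discount per step: exp(-r*dt) = 0.987825
Stock lattice S(k, j) with j the centered position index:
  k=0: S(0,+0) = 0.9500
  k=1: S(1,-1) = 0.8637; S(1,+0) = 0.9500; S(1,+1) = 1.0450
  k=2: S(2,-2) = 0.7852; S(2,-1) = 0.8637; S(2,+0) = 0.9500; S(2,+1) = 1.0450; S(2,+2) = 1.1494
  k=3: S(3,-3) = 0.7139; S(3,-2) = 0.7852; S(3,-1) = 0.8637; S(3,+0) = 0.9500; S(3,+1) = 1.0450; S(3,+2) = 1.1494; S(3,+3) = 1.2643
Terminal payoffs V(N, j) = max(K - S_T, 0):
  V(3,-3) = 0.206149; V(3,-2) = 0.134802; V(3,-1) = 0.056323; V(3,+0) = 0.000000; V(3,+1) = 0.000000; V(3,+2) = 0.000000; V(3,+3) = 0.000000
Backward induction: V(k, j) = exp(-r*dt) * [p_u * V(k+1, j+1) + p_m * V(k+1, j) + p_d * V(k+1, j-1)]
  V(2,-2) = exp(-r*dt) * [p_u*0.056323 + p_m*0.134802 + p_d*0.206149] = 0.123645
  V(2,-1) = exp(-r*dt) * [p_u*0.000000 + p_m*0.056323 + p_d*0.134802] = 0.051780
  V(2,+0) = exp(-r*dt) * [p_u*0.000000 + p_m*0.000000 + p_d*0.056323] = 0.006137
  V(2,+1) = exp(-r*dt) * [p_u*0.000000 + p_m*0.000000 + p_d*0.000000] = 0.000000
  V(2,+2) = exp(-r*dt) * [p_u*0.000000 + p_m*0.000000 + p_d*0.000000] = 0.000000
  V(1,-1) = exp(-r*dt) * [p_u*0.006137 + p_m*0.051780 + p_d*0.123645] = 0.048925
  V(1,+0) = exp(-r*dt) * [p_u*0.000000 + p_m*0.006137 + p_d*0.051780] = 0.009684
  V(1,+1) = exp(-r*dt) * [p_u*0.000000 + p_m*0.000000 + p_d*0.006137] = 0.000669
  V(0,+0) = exp(-r*dt) * [p_u*0.000669 + p_m*0.009684 + p_d*0.048925] = 0.011856


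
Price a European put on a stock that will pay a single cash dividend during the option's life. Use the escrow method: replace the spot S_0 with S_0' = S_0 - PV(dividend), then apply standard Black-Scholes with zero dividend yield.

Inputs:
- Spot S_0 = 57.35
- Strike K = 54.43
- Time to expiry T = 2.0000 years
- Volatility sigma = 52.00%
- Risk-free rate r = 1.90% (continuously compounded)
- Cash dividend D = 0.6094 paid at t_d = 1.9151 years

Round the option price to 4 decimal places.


PV(D) = D * exp(-r * t_d) = 0.6094 * 0.96426715 = 0.58762440
S_0' = S_0 - PV(D) = 57.3500 - 0.58762440 = 56.76237560
d1 = (ln(S_0'/K) + (r + sigma^2/2)*T) / (sigma*sqrt(T)) = 0.47642439
d2 = d1 - sigma*sqrt(T) = -0.25896666
exp(-rT) = 0.96271294
N(-d1) = 0.31688603; N(-d2) = 0.60216952
P = K * exp(-rT) * N(-d2) - S_0' * N(-d1) = 54.4300 * 0.96271294 * 0.60216952 - 56.76237560 * 0.31688603 = 13.5668

Answer: Price = 13.5668


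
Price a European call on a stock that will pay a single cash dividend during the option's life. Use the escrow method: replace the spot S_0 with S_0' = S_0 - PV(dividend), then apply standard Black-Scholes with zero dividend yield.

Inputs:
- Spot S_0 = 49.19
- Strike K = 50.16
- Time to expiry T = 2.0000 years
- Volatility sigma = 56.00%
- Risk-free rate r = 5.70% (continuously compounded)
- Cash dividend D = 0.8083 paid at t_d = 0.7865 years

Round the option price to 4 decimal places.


PV(D) = D * exp(-r * t_d) = 0.8083 * 0.95615954 = 0.77286375
S_0' = S_0 - PV(D) = 49.1900 - 0.77286375 = 48.41713625
d1 = (ln(S_0'/K) + (r + sigma^2/2)*T) / (sigma*sqrt(T)) = 0.49527263
d2 = d1 - sigma*sqrt(T) = -0.29668697
exp(-rT) = 0.89225796
N(d1) = 0.68979615; N(d2) = 0.38335275
C = S_0' * N(d1) - K * exp(-rT) * N(d2) = 48.41713625 * 0.68979615 - 50.1600 * 0.89225796 * 0.38335275 = 16.2407

Answer: Price = 16.2407


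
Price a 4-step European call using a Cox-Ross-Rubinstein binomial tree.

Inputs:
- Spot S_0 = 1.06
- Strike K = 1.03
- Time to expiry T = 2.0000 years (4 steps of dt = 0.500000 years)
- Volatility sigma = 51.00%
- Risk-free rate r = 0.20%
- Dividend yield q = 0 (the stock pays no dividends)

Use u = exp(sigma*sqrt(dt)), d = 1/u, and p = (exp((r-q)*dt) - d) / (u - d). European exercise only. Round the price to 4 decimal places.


dt = T/N = 0.500000
u = exp(sigma*sqrt(dt)) = 1.434225; d = 1/u = 0.697241
p = (exp((r-q)*dt) - d) / (u - d) = 0.412166
Discount per step: exp(-r*dt) = 0.999000
Stock lattice S(k, i) with i counting down-moves:
  k=0: S(0,0) = 1.0600
  k=1: S(1,0) = 1.5203; S(1,1) = 0.7391
  k=2: S(2,0) = 2.1804; S(2,1) = 1.0600; S(2,2) = 0.5153
  k=3: S(3,0) = 3.1272; S(3,1) = 1.5203; S(3,2) = 0.7391; S(3,3) = 0.3593
  k=4: S(4,0) = 4.4851; S(4,1) = 2.1804; S(4,2) = 1.0600; S(4,3) = 0.5153; S(4,4) = 0.2505
Terminal payoffs V(N, i) = max(S_T - K, 0):
  V(4,0) = 3.455127; V(4,1) = 1.150421; V(4,2) = 0.030000; V(4,3) = 0.000000; V(4,4) = 0.000000
Backward induction: V(k, i) = exp(-r*dt) * [p * V(k+1, i) + (1-p) * V(k+1, i+1)].
  V(3,0) = exp(-r*dt) * [p*3.455127 + (1-p)*1.150421] = 2.098243
  V(3,1) = exp(-r*dt) * [p*1.150421 + (1-p)*0.030000] = 0.491308
  V(3,2) = exp(-r*dt) * [p*0.030000 + (1-p)*0.000000] = 0.012353
  V(3,3) = exp(-r*dt) * [p*0.000000 + (1-p)*0.000000] = 0.000000
  V(2,0) = exp(-r*dt) * [p*2.098243 + (1-p)*0.491308] = 1.152479
  V(2,1) = exp(-r*dt) * [p*0.491308 + (1-p)*0.012353] = 0.209552
  V(2,2) = exp(-r*dt) * [p*0.012353 + (1-p)*0.000000] = 0.005086
  V(1,0) = exp(-r*dt) * [p*1.152479 + (1-p)*0.209552] = 0.597596
  V(1,1) = exp(-r*dt) * [p*0.209552 + (1-p)*0.005086] = 0.089271
  V(0,0) = exp(-r*dt) * [p*0.597596 + (1-p)*0.089271] = 0.298487

Answer: Price = V(0,0) = 0.2985


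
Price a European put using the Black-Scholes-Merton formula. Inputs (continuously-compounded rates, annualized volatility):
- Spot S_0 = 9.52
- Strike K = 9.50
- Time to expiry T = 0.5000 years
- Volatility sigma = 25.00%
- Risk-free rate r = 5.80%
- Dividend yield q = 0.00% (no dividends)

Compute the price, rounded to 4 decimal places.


d1 = (ln(S/K) + (r - q + 0.5*sigma^2) * T) / (sigma * sqrt(T)) = 0.26433377
d2 = d1 - sigma * sqrt(T) = 0.08755707
exp(-rT) = 0.97141646; exp(-qT) = 1.00000000
P = K * exp(-rT) * N(-d2) - S_0 * exp(-qT) * N(-d1)
N(-d1) = 0.39576137; N(-d2) = 0.46511436
P = 9.5000 * 0.97141646 * 0.46511436 - 9.5200 * 1.00000000 * 0.39576137 = 0.5246

Answer: Price = 0.5246


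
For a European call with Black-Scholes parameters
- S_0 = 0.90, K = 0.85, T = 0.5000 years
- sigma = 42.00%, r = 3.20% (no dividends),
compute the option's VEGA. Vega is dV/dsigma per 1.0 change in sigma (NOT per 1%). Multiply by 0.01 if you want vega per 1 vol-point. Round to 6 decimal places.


Answer: Vega = 0.234848

Derivation:
d1 = 0.3948296170; d2 = 0.0978447689
phi(d1) = 0.3690276349; exp(-qT) = 1.0000000000; exp(-rT) = 0.9841273201
Vega = S * exp(-qT) * phi(d1) * sqrt(T) = 0.9000 * 1.0000000000 * 0.3690276349 * 0.7071067812 = 0.234848


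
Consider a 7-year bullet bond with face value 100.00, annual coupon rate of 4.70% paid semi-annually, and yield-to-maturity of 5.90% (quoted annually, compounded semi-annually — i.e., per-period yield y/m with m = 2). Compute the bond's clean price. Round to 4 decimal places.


Coupon per period c = face * coupon_rate / m = 2.350000
Periods per year m = 2; per-period yield y/m = 0.029500
Number of cashflows N = 14
Cashflows (t years, CF_t, discount factor 1/(1+y/m)^(m*t), PV):
  t = 0.5000: CF_t = 2.350000, DF = 0.971345, PV = 2.282661
  t = 1.0000: CF_t = 2.350000, DF = 0.943512, PV = 2.217253
  t = 1.5000: CF_t = 2.350000, DF = 0.916476, PV = 2.153718
  t = 2.0000: CF_t = 2.350000, DF = 0.890214, PV = 2.092004
  t = 2.5000: CF_t = 2.350000, DF = 0.864706, PV = 2.032058
  t = 3.0000: CF_t = 2.350000, DF = 0.839928, PV = 1.973830
  t = 3.5000: CF_t = 2.350000, DF = 0.815860, PV = 1.917271
  t = 4.0000: CF_t = 2.350000, DF = 0.792482, PV = 1.862332
  t = 4.5000: CF_t = 2.350000, DF = 0.769773, PV = 1.808967
  t = 5.0000: CF_t = 2.350000, DF = 0.747716, PV = 1.757132
  t = 5.5000: CF_t = 2.350000, DF = 0.726290, PV = 1.706782
  t = 6.0000: CF_t = 2.350000, DF = 0.705479, PV = 1.657874
  t = 6.5000: CF_t = 2.350000, DF = 0.685263, PV = 1.610369
  t = 7.0000: CF_t = 102.350000, DF = 0.665627, PV = 68.126948
Price P = sum_t PV_t = 93.199198

Answer: Price = 93.1992


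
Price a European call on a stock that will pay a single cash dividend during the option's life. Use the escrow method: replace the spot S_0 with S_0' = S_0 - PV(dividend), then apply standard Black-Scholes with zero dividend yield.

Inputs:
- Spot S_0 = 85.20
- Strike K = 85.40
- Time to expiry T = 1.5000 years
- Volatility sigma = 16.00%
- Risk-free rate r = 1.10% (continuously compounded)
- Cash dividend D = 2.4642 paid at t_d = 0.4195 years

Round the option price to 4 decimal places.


Answer: Price = 5.8990

Derivation:
PV(D) = D * exp(-r * t_d) = 2.4642 * 0.99539613 = 2.45285514
S_0' = S_0 - PV(D) = 85.2000 - 2.45285514 = 82.74714486
d1 = (ln(S_0'/K) + (r + sigma^2/2)*T) / (sigma*sqrt(T)) = 0.02114425
d2 = d1 - sigma*sqrt(T) = -0.17481493
exp(-rT) = 0.98363538
N(d1) = 0.50843471; N(d2) = 0.43061253
C = S_0' * N(d1) - K * exp(-rT) * N(d2) = 82.74714486 * 0.50843471 - 85.4000 * 0.98363538 * 0.43061253 = 5.8990


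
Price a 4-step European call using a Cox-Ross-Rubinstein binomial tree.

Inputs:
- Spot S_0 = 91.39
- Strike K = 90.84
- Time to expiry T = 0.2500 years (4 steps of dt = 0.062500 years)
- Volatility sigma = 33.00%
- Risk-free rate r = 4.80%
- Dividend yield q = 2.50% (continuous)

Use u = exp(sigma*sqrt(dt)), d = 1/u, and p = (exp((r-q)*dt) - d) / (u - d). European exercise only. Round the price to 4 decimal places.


Answer: Price = V(0,0) = 6.2246

Derivation:
dt = T/N = 0.062500
u = exp(sigma*sqrt(dt)) = 1.085999; d = 1/u = 0.920811
p = (exp((r-q)*dt) - d) / (u - d) = 0.488095
Discount per step: exp(-r*dt) = 0.997004
Stock lattice S(k, i) with i counting down-moves:
  k=0: S(0,0) = 91.3900
  k=1: S(1,0) = 99.2494; S(1,1) = 84.1530
  k=2: S(2,0) = 107.7847; S(2,1) = 91.3900; S(2,2) = 77.4890
  k=3: S(3,0) = 117.0541; S(3,1) = 99.2494; S(3,2) = 84.1530; S(3,3) = 71.3528
  k=4: S(4,0) = 127.1206; S(4,1) = 107.7847; S(4,2) = 91.3900; S(4,3) = 77.4890; S(4,4) = 65.7024
Terminal payoffs V(N, i) = max(S_T - K, 0):
  V(4,0) = 36.280577; V(4,1) = 16.944737; V(4,2) = 0.550000; V(4,3) = 0.000000; V(4,4) = 0.000000
Backward induction: V(k, i) = exp(-r*dt) * [p * V(k+1, i) + (1-p) * V(k+1, i+1)].
  V(3,0) = exp(-r*dt) * [p*36.280577 + (1-p)*16.944737] = 26.303439
  V(3,1) = exp(-r*dt) * [p*16.944737 + (1-p)*0.550000] = 8.526574
  V(3,2) = exp(-r*dt) * [p*0.550000 + (1-p)*0.000000] = 0.267648
  V(3,3) = exp(-r*dt) * [p*0.000000 + (1-p)*0.000000] = 0.000000
  V(2,0) = exp(-r*dt) * [p*26.303439 + (1-p)*8.526574] = 17.151844
  V(2,1) = exp(-r*dt) * [p*8.526574 + (1-p)*0.267648] = 4.285913
  V(2,2) = exp(-r*dt) * [p*0.267648 + (1-p)*0.000000] = 0.130246
  V(1,0) = exp(-r*dt) * [p*17.151844 + (1-p)*4.285913] = 10.534062
  V(1,1) = exp(-r*dt) * [p*4.285913 + (1-p)*0.130246] = 2.152141
  V(0,0) = exp(-r*dt) * [p*10.534062 + (1-p)*2.152141] = 6.224615
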